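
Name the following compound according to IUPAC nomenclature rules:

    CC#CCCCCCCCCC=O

Counting along the main chain through the –CHO group and the multiple bond gives 12 carbons: the parent is dodecane.
An aldehyde (terminal –CHO) is the principal characteristic group, giving the suffix -al.
The chain contains a C≡C triple bond, so the unsaturation ending is -yne.
Number the chain so that the aldehyde carbon is C-1 by definition.
With this numbering: the triple bond between C-10 and C-11.
Putting it together: dodec-10-ynal.

dodec-10-ynal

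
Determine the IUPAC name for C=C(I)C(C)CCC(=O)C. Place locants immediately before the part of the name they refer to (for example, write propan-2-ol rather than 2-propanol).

6-iodo-5-methylhept-6-en-2-one

The longest carbon chain that includes the carbonyl and the multiple bond has 7 carbons, so the parent hydride is heptane.
A ketone (C=O on an internal carbon) is the principal characteristic group, giving the suffix -one.
The chain contains a C=C double bond, so the unsaturation ending is -ene.
Number the chain so that numbering from this end puts the carbonyl group at C-2 rather than C-6.
With this numbering: the carbonyl at C-2; the double bond between C-6 and C-7; an iodo group at C-6; a methyl group at C-5.
Substituent prefixes are cited in alphabetical order (multiplying prefixes like di-/tri- are ignored for ordering).
Assembling the pieces gives 6-iodo-5-methylhept-6-en-2-one.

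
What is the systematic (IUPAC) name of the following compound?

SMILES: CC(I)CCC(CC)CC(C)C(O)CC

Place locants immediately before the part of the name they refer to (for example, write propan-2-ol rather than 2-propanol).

Counting along the main chain through the –OH group gives 10 carbons: the parent is decane.
The principal characteristic group is an alcohol (–OH), named with the suffix -ol.
Number the chain so that numbering from this end puts the hydroxyl group at C-3 rather than C-8.
That gives the hydroxyl at C-3; an ethyl group at C-6; an iodo group at C-9; a methyl group at C-4.
The substituents are ordered alphabetically, ignoring any di-/tri- multipliers.
Assembling the pieces gives 6-ethyl-9-iodo-4-methyldecan-3-ol.

6-ethyl-9-iodo-4-methyldecan-3-ol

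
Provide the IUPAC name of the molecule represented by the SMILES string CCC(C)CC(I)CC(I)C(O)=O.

Counting along the main chain through the –COOH group gives 8 carbons: the parent is octane.
The principal characteristic group is a carboxylic acid (terminal –COOH), named with the suffix -oic acid.
The numbering direction is chosen so that the carboxylic acid carbon is C-1 by definition.
With this numbering: iodo groups at C-2 and C-4; a methyl group at C-6.
The substituents are ordered alphabetically, ignoring any di-/tri- multipliers.
Assembling the pieces gives 2,4-diiodo-6-methyloctanoic acid.

2,4-diiodo-6-methyloctanoic acid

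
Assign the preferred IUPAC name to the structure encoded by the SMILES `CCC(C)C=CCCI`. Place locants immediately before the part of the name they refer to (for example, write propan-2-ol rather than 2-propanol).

Counting along the main chain through the multiple bond gives 7 carbons: the parent is heptane.
The chain contains a C=C double bond, so the unsaturation ending is -ene.
Number the chain so that numbering from this end puts the double bond at C-3 rather than C-4.
That gives the double bond between C-3 and C-4; an iodo group at C-1; a methyl group at C-5.
Prefixes are listed alphabetically: iodo, methyl.
Putting it together: 1-iodo-5-methylhept-3-ene.

1-iodo-5-methylhept-3-ene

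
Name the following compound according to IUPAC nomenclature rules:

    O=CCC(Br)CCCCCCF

The longest carbon chain that includes the –CHO group has 9 carbons, so the parent hydride is nonane.
An aldehyde (terminal –CHO) is the principal characteristic group, giving the suffix -al.
Choose the numbering such that the aldehyde carbon is C-1 by definition.
That gives a bromo group at C-3; a fluoro group at C-9.
Substituent prefixes are cited in alphabetical order (multiplying prefixes like di-/tri- are ignored for ordering).
Assembling the pieces gives 3-bromo-9-fluorononanal.

3-bromo-9-fluorononanal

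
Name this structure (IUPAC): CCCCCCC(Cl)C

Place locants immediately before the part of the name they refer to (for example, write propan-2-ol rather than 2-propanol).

The longest carbon chain is 8 atoms: the parent is octane.
Choose the numbering such that the substituent locant set {2} is lower than {7} at the first point of difference.
That gives a chloro group at C-2.
Assembling the pieces gives 2-chlorooctane.

2-chlorooctane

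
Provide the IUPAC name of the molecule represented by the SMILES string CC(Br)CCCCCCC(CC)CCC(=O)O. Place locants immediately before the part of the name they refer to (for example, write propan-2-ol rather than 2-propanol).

11-bromo-4-ethyldodecanoic acid

Counting along the main chain through the –COOH group gives 12 carbons: the parent is dodecane.
The principal characteristic group is a carboxylic acid (terminal –COOH), named with the suffix -oic acid.
Choose the numbering such that the carboxylic acid carbon is C-1 by definition.
This places a bromo group at C-11; an ethyl group at C-4.
Prefixes are listed alphabetically: bromo, ethyl.
Assembling the pieces gives 11-bromo-4-ethyldodecanoic acid.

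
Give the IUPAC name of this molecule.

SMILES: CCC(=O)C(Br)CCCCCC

4-bromodecan-3-one

The longest carbon chain that includes the carbonyl has 10 carbons, so the parent hydride is decane.
The principal characteristic group is a ketone (C=O on an internal carbon), named with the suffix -one.
The numbering direction is chosen so that numbering from this end puts the carbonyl group at C-3 rather than C-8.
This places the carbonyl at C-3; a bromo group at C-4.
Putting it together: 4-bromodecan-3-one.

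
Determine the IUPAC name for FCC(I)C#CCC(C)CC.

The longest chain bearing the multiple bond is 8 carbons long (octane).
There is one C≡C triple bond, indicated by the ending -yne.
Number the chain so that numbering from this end puts the triple bond at C-3 rather than C-5.
With this numbering: the triple bond between C-3 and C-4; a fluoro group at C-1; an iodo group at C-2; a methyl group at C-6.
Prefixes are listed alphabetically: fluoro, iodo, methyl.
Putting it together: 1-fluoro-2-iodo-6-methyloct-3-yne.

1-fluoro-2-iodo-6-methyloct-3-yne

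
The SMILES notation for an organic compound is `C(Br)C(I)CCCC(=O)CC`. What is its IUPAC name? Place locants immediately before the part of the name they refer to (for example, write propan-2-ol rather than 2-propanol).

8-bromo-7-iodooctan-3-one

The longest carbon chain that includes the carbonyl has 8 carbons, so the parent hydride is octane.
The highest-priority functional group is a ketone (C=O on an internal carbon), so the name ends in -one.
Choose the numbering such that numbering from this end puts the carbonyl group at C-3 rather than C-6.
That gives the carbonyl at C-3; a bromo group at C-8; an iodo group at C-7.
The substituents are ordered alphabetically, ignoring any di-/tri- multipliers.
The name is 8-bromo-7-iodooctan-3-one.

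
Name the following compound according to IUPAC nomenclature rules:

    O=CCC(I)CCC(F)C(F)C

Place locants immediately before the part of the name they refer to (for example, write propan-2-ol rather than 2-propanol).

6,7-difluoro-3-iodooctanal

The longest carbon chain that includes the –CHO group has 8 carbons, so the parent hydride is octane.
The principal characteristic group is an aldehyde (terminal –CHO), named with the suffix -al.
The numbering direction is chosen so that the aldehyde carbon is C-1 by definition.
With this numbering: fluoro groups at C-6 and C-7; an iodo group at C-3.
Prefixes are listed alphabetically: fluoro, iodo.
Putting it together: 6,7-difluoro-3-iodooctanal.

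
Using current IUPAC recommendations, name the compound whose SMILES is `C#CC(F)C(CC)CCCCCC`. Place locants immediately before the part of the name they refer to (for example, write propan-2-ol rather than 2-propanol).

The longest chain bearing the multiple bond is 10 carbons long (decane).
The chain contains a C≡C triple bond, so the unsaturation ending is -yne.
Choose the numbering such that numbering from this end puts the triple bond at C-1 rather than C-9.
With this numbering: the triple bond between C-1 and C-2; an ethyl group at C-4; a fluoro group at C-3.
Substituent prefixes are cited in alphabetical order (multiplying prefixes like di-/tri- are ignored for ordering).
Assembling the pieces gives 4-ethyl-3-fluorodec-1-yne.

4-ethyl-3-fluorodec-1-yne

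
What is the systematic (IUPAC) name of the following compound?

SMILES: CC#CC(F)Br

1-bromo-1-fluorobut-2-yne

The longest carbon chain that includes the multiple bond has 4 carbons, so the parent hydride is butane.
A C≡C triple bond in the chain gives the infix -yne-.
Choose the numbering such that the substituent locant set {1,1} is lower than {4,4} at the first point of difference.
This places the triple bond between C-2 and C-3; a bromo group at C-1; a fluoro group at C-1.
Substituent prefixes are cited in alphabetical order (multiplying prefixes like di-/tri- are ignored for ordering).
The name is 1-bromo-1-fluorobut-2-yne.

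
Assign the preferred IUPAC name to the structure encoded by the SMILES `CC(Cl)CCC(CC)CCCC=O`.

The longest carbon chain that includes the –CHO group has 9 carbons, so the parent hydride is nonane.
An aldehyde (terminal –CHO) is the principal characteristic group, giving the suffix -al.
The numbering direction is chosen so that the aldehyde carbon is C-1 by definition.
This places a chloro group at C-8; an ethyl group at C-5.
The substituents are ordered alphabetically, ignoring any di-/tri- multipliers.
The name is 8-chloro-5-ethylnonanal.

8-chloro-5-ethylnonanal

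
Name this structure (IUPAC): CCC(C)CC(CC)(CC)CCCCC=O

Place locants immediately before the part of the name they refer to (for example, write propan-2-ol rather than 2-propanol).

6,6-diethyl-8-methyldecanal

The longest carbon chain that includes the –CHO group has 10 carbons, so the parent hydride is decane.
An aldehyde (terminal –CHO) is the principal characteristic group, giving the suffix -al.
Choose the numbering such that the aldehyde carbon is C-1 by definition.
With this numbering: two ethyl groups at C-6; a methyl group at C-8.
Prefixes are listed alphabetically: ethyl, methyl.
Putting it together: 6,6-diethyl-8-methyldecanal.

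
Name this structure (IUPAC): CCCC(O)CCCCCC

Counting along the main chain through the –OH group gives 10 carbons: the parent is decane.
An alcohol (–OH) is the principal characteristic group, giving the suffix -ol.
Choose the numbering such that numbering from this end puts the hydroxyl group at C-4 rather than C-7.
With this numbering: the hydroxyl at C-4.
The name is decan-4-ol.

decan-4-ol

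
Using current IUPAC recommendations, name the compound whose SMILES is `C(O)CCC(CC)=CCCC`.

The longest chain bearing the –OH group and the multiple bond is 8 carbons long (octane).
The principal characteristic group is an alcohol (–OH), named with the suffix -ol.
A C=C double bond in the chain gives the infix -ene-.
Choose the numbering such that numbering from this end puts the hydroxyl group at C-1 rather than C-8.
This places the hydroxyl at C-1; the double bond between C-4 and C-5; an ethyl group at C-4.
Assembling the pieces gives 4-ethyloct-4-en-1-ol.

4-ethyloct-4-en-1-ol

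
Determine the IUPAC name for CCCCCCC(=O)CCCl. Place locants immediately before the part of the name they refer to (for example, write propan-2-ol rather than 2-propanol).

The longest carbon chain that includes the carbonyl has 9 carbons, so the parent hydride is nonane.
A ketone (C=O on an internal carbon) is the principal characteristic group, giving the suffix -one.
Number the chain so that numbering from this end puts the carbonyl group at C-3 rather than C-7.
That gives the carbonyl at C-3; a chloro group at C-1.
Assembling the pieces gives 1-chlorononan-3-one.

1-chlorononan-3-one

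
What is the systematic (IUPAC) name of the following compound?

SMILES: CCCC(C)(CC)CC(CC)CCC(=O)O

The longest carbon chain that includes the –COOH group has 9 carbons, so the parent hydride is nonane.
A carboxylic acid (terminal –COOH) is the principal characteristic group, giving the suffix -oic acid.
The numbering direction is chosen so that the carboxylic acid carbon is C-1 by definition.
This places ethyl groups at C-4 and C-6; a methyl group at C-6.
Substituent prefixes are cited in alphabetical order (multiplying prefixes like di-/tri- are ignored for ordering).
Putting it together: 4,6-diethyl-6-methylnonanoic acid.

4,6-diethyl-6-methylnonanoic acid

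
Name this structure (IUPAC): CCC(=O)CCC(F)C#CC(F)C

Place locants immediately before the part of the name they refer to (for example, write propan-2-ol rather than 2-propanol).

6,9-difluorodec-7-yn-3-one

Counting along the main chain through the carbonyl and the multiple bond gives 10 carbons: the parent is decane.
The principal characteristic group is a ketone (C=O on an internal carbon), named with the suffix -one.
The chain contains a C≡C triple bond, so the unsaturation ending is -yne.
The numbering direction is chosen so that numbering from this end puts the carbonyl group at C-3 rather than C-8.
With this numbering: the carbonyl at C-3; the triple bond between C-7 and C-8; fluoro groups at C-6 and C-9.
Assembling the pieces gives 6,9-difluorodec-7-yn-3-one.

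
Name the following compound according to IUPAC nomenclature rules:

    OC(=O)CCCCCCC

octanoic acid

The longest chain bearing the –COOH group is 8 carbons long (octane).
A carboxylic acid (terminal –COOH) is the principal characteristic group, giving the suffix -oic acid.
The numbering direction is chosen so that the carboxylic acid carbon is C-1 by definition.
Assembling the pieces gives octanoic acid.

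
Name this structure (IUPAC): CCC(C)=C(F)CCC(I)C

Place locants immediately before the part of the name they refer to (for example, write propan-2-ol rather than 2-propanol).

4-fluoro-7-iodo-3-methyloct-3-ene

The longest chain bearing the multiple bond is 8 carbons long (octane).
The chain contains a C=C double bond, so the unsaturation ending is -ene.
Choose the numbering such that numbering from this end puts the double bond at C-3 rather than C-5.
That gives the double bond between C-3 and C-4; a fluoro group at C-4; an iodo group at C-7; a methyl group at C-3.
The substituents are ordered alphabetically, ignoring any di-/tri- multipliers.
The name is 4-fluoro-7-iodo-3-methyloct-3-ene.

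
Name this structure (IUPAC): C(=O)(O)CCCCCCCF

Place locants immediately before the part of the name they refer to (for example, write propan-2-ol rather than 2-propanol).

8-fluorooctanoic acid

Counting along the main chain through the –COOH group gives 8 carbons: the parent is octane.
The highest-priority functional group is a carboxylic acid (terminal –COOH), so the name ends in -oic acid.
Choose the numbering such that the carboxylic acid carbon is C-1 by definition.
With this numbering: a fluoro group at C-8.
Putting it together: 8-fluorooctanoic acid.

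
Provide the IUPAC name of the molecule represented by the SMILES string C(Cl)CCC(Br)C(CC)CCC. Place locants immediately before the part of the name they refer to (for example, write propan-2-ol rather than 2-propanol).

4-bromo-1-chloro-5-ethyloctane

The longest carbon chain is 8 atoms: the parent is octane.
The numbering direction is chosen so that the substituent locant set {1,4,5} is lower than {4,5,8} at the first point of difference.
This places a bromo group at C-4; a chloro group at C-1; an ethyl group at C-5.
Substituent prefixes are cited in alphabetical order (multiplying prefixes like di-/tri- are ignored for ordering).
The name is 4-bromo-1-chloro-5-ethyloctane.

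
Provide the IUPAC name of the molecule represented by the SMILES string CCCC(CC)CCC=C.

5-ethyloct-1-ene

Counting along the main chain through the multiple bond gives 8 carbons: the parent is octane.
A C=C double bond in the chain gives the infix -ene-.
The numbering direction is chosen so that numbering from this end puts the double bond at C-1 rather than C-7.
This places the double bond between C-1 and C-2; an ethyl group at C-5.
Putting it together: 5-ethyloct-1-ene.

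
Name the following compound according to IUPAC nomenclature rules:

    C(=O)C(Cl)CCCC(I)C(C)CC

The longest carbon chain that includes the –CHO group has 9 carbons, so the parent hydride is nonane.
The principal characteristic group is an aldehyde (terminal –CHO), named with the suffix -al.
Number the chain so that the aldehyde carbon is C-1 by definition.
With this numbering: a chloro group at C-2; an iodo group at C-6; a methyl group at C-7.
Prefixes are listed alphabetically: chloro, iodo, methyl.
Putting it together: 2-chloro-6-iodo-7-methylnonanal.

2-chloro-6-iodo-7-methylnonanal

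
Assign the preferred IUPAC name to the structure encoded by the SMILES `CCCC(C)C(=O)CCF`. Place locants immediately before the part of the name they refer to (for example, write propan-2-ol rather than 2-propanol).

1-fluoro-4-methylheptan-3-one

The longest chain bearing the carbonyl is 7 carbons long (heptane).
A ketone (C=O on an internal carbon) is the principal characteristic group, giving the suffix -one.
The numbering direction is chosen so that numbering from this end puts the carbonyl group at C-3 rather than C-5.
This places the carbonyl at C-3; a fluoro group at C-1; a methyl group at C-4.
The substituents are ordered alphabetically, ignoring any di-/tri- multipliers.
Putting it together: 1-fluoro-4-methylheptan-3-one.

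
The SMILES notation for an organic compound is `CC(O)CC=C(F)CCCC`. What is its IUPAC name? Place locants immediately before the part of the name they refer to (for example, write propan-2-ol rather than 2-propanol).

The longest carbon chain that includes the –OH group and the multiple bond has 9 carbons, so the parent hydride is nonane.
The highest-priority functional group is an alcohol (–OH), so the name ends in -ol.
The chain contains a C=C double bond, so the unsaturation ending is -ene.
Choose the numbering such that numbering from this end puts the hydroxyl group at C-2 rather than C-8.
That gives the hydroxyl at C-2; the double bond between C-4 and C-5; a fluoro group at C-5.
The name is 5-fluoronon-4-en-2-ol.

5-fluoronon-4-en-2-ol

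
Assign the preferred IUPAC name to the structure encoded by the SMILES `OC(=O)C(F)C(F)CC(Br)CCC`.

5-bromo-2,3-difluorooctanoic acid

Counting along the main chain through the –COOH group gives 8 carbons: the parent is octane.
The principal characteristic group is a carboxylic acid (terminal –COOH), named with the suffix -oic acid.
The numbering direction is chosen so that the carboxylic acid carbon is C-1 by definition.
With this numbering: a bromo group at C-5; fluoro groups at C-2 and C-3.
Substituent prefixes are cited in alphabetical order (multiplying prefixes like di-/tri- are ignored for ordering).
Assembling the pieces gives 5-bromo-2,3-difluorooctanoic acid.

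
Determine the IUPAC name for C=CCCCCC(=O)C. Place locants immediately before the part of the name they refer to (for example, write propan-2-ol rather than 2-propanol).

oct-7-en-2-one

The longest chain bearing the carbonyl and the multiple bond is 8 carbons long (octane).
A ketone (C=O on an internal carbon) is the principal characteristic group, giving the suffix -one.
There is one C=C double bond, indicated by the ending -ene.
The numbering direction is chosen so that numbering from this end puts the carbonyl group at C-2 rather than C-7.
With this numbering: the carbonyl at C-2; the double bond between C-7 and C-8.
Assembling the pieces gives oct-7-en-2-one.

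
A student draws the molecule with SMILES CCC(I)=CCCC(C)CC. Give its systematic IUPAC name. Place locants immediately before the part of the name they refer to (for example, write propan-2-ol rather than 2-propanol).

The longest chain bearing the multiple bond is 9 carbons long (nonane).
A C=C double bond in the chain gives the infix -ene-.
Number the chain so that numbering from this end puts the double bond at C-3 rather than C-6.
That gives the double bond between C-3 and C-4; an iodo group at C-3; a methyl group at C-7.
Prefixes are listed alphabetically: iodo, methyl.
The name is 3-iodo-7-methylnon-3-ene.

3-iodo-7-methylnon-3-ene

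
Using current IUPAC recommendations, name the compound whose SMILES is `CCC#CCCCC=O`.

oct-5-ynal

Counting along the main chain through the –CHO group and the multiple bond gives 8 carbons: the parent is octane.
The highest-priority functional group is an aldehyde (terminal –CHO), so the name ends in -al.
A C≡C triple bond in the chain gives the infix -yne-.
Number the chain so that the aldehyde carbon is C-1 by definition.
With this numbering: the triple bond between C-5 and C-6.
Putting it together: oct-5-ynal.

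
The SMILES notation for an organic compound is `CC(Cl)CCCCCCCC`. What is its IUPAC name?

The parent chain contains 10 carbons (decane).
Choose the numbering such that the substituent locant set {2} is lower than {9} at the first point of difference.
With this numbering: a chloro group at C-2.
The name is 2-chlorodecane.

2-chlorodecane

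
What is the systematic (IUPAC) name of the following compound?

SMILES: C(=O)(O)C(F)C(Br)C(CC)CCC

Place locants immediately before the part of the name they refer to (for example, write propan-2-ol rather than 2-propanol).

3-bromo-4-ethyl-2-fluoroheptanoic acid

The longest chain bearing the –COOH group is 7 carbons long (heptane).
The principal characteristic group is a carboxylic acid (terminal –COOH), named with the suffix -oic acid.
The numbering direction is chosen so that the carboxylic acid carbon is C-1 by definition.
With this numbering: a bromo group at C-3; an ethyl group at C-4; a fluoro group at C-2.
The substituents are ordered alphabetically, ignoring any di-/tri- multipliers.
Putting it together: 3-bromo-4-ethyl-2-fluoroheptanoic acid.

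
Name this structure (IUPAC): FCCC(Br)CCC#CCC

7-bromo-9-fluoronon-3-yne

Counting along the main chain through the multiple bond gives 9 carbons: the parent is nonane.
The chain contains a C≡C triple bond, so the unsaturation ending is -yne.
Choose the numbering such that numbering from this end puts the triple bond at C-3 rather than C-6.
This places the triple bond between C-3 and C-4; a bromo group at C-7; a fluoro group at C-9.
Prefixes are listed alphabetically: bromo, fluoro.
Assembling the pieces gives 7-bromo-9-fluoronon-3-yne.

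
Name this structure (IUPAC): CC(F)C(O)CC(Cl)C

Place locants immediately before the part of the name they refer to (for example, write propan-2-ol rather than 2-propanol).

5-chloro-2-fluorohexan-3-ol

The longest chain bearing the –OH group is 6 carbons long (hexane).
An alcohol (–OH) is the principal characteristic group, giving the suffix -ol.
Number the chain so that numbering from this end puts the hydroxyl group at C-3 rather than C-4.
This places the hydroxyl at C-3; a chloro group at C-5; a fluoro group at C-2.
Prefixes are listed alphabetically: chloro, fluoro.
The name is 5-chloro-2-fluorohexan-3-ol.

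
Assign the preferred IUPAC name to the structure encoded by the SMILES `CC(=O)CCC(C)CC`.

5-methylheptan-2-one

The longest carbon chain that includes the carbonyl has 7 carbons, so the parent hydride is heptane.
The highest-priority functional group is a ketone (C=O on an internal carbon), so the name ends in -one.
Choose the numbering such that numbering from this end puts the carbonyl group at C-2 rather than C-6.
That gives the carbonyl at C-2; a methyl group at C-5.
Assembling the pieces gives 5-methylheptan-2-one.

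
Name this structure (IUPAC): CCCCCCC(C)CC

3-methylnonane

The longest carbon chain is 9 atoms: the parent is nonane.
The numbering direction is chosen so that the substituent locant set {3} is lower than {7} at the first point of difference.
That gives a methyl group at C-3.
The name is 3-methylnonane.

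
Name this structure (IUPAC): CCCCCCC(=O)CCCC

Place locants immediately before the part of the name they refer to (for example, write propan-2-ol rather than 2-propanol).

undecan-5-one

The longest carbon chain that includes the carbonyl has 11 carbons, so the parent hydride is undecane.
The highest-priority functional group is a ketone (C=O on an internal carbon), so the name ends in -one.
Number the chain so that numbering from this end puts the carbonyl group at C-5 rather than C-7.
That gives the carbonyl at C-5.
The name is undecan-5-one.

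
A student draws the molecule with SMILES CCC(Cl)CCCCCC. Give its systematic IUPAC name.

The parent chain contains 9 carbons (nonane).
Choose the numbering such that the substituent locant set {3} is lower than {7} at the first point of difference.
This places a chloro group at C-3.
Putting it together: 3-chlorononane.

3-chlorononane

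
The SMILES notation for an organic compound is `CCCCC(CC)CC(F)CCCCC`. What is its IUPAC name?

5-ethyl-7-fluorododecane

The parent chain contains 12 carbons (dodecane).
Number the chain so that the substituent locant set {5,7} is lower than {6,8} at the first point of difference.
With this numbering: an ethyl group at C-5; a fluoro group at C-7.
The substituents are ordered alphabetically, ignoring any di-/tri- multipliers.
The name is 5-ethyl-7-fluorododecane.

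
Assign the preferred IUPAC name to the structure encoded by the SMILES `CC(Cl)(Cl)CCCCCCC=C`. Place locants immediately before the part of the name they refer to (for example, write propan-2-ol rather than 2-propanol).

9,9-dichlorodec-1-ene

The longest carbon chain that includes the multiple bond has 10 carbons, so the parent hydride is decane.
There is one C=C double bond, indicated by the ending -ene.
Number the chain so that numbering from this end puts the double bond at C-1 rather than C-9.
With this numbering: the double bond between C-1 and C-2; two chloro groups at C-9.
Putting it together: 9,9-dichlorodec-1-ene.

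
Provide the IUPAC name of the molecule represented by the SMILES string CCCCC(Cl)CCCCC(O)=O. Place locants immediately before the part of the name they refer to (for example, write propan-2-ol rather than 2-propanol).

6-chlorodecanoic acid

The longest carbon chain that includes the –COOH group has 10 carbons, so the parent hydride is decane.
The highest-priority functional group is a carboxylic acid (terminal –COOH), so the name ends in -oic acid.
Choose the numbering such that the carboxylic acid carbon is C-1 by definition.
This places a chloro group at C-6.
Putting it together: 6-chlorodecanoic acid.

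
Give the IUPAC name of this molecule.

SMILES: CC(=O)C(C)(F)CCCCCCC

Counting along the main chain through the carbonyl gives 10 carbons: the parent is decane.
A ketone (C=O on an internal carbon) is the principal characteristic group, giving the suffix -one.
Choose the numbering such that numbering from this end puts the carbonyl group at C-2 rather than C-9.
That gives the carbonyl at C-2; a fluoro group at C-3; a methyl group at C-3.
Prefixes are listed alphabetically: fluoro, methyl.
The name is 3-fluoro-3-methyldecan-2-one.

3-fluoro-3-methyldecan-2-one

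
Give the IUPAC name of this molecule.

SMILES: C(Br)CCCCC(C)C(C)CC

1-bromo-6,7-dimethylnonane

The parent chain contains 9 carbons (nonane).
Number the chain so that the substituent locant set {1,6,7} is lower than {3,4,9} at the first point of difference.
That gives a bromo group at C-1; methyl groups at C-6 and C-7.
Prefixes are listed alphabetically: bromo, methyl.
The name is 1-bromo-6,7-dimethylnonane.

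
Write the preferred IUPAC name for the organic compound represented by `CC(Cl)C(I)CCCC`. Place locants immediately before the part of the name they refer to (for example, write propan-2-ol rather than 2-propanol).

The longest continuous carbon chain has 7 atoms, so the parent hydride is heptane.
The numbering direction is chosen so that the substituent locant set {2,3} is lower than {5,6} at the first point of difference.
With this numbering: a chloro group at C-2; an iodo group at C-3.
The substituents are ordered alphabetically, ignoring any di-/tri- multipliers.
The name is 2-chloro-3-iodoheptane.

2-chloro-3-iodoheptane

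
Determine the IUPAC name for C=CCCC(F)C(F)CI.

The longest chain bearing the multiple bond is 7 carbons long (heptane).
There is one C=C double bond, indicated by the ending -ene.
The numbering direction is chosen so that numbering from this end puts the double bond at C-1 rather than C-6.
That gives the double bond between C-1 and C-2; fluoro groups at C-5 and C-6; an iodo group at C-7.
Prefixes are listed alphabetically: fluoro, iodo.
Putting it together: 5,6-difluoro-7-iodohept-1-ene.

5,6-difluoro-7-iodohept-1-ene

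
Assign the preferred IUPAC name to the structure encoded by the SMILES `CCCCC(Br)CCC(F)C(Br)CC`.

3,7-dibromo-4-fluoroundecane

The longest continuous carbon chain has 11 atoms, so the parent hydride is undecane.
The numbering direction is chosen so that the substituent locant set {3,4,7} is lower than {5,8,9} at the first point of difference.
With this numbering: bromo groups at C-3 and C-7; a fluoro group at C-4.
Prefixes are listed alphabetically: bromo, fluoro.
Putting it together: 3,7-dibromo-4-fluoroundecane.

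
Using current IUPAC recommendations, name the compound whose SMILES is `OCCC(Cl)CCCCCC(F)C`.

The longest carbon chain that includes the –OH group has 10 carbons, so the parent hydride is decane.
The highest-priority functional group is an alcohol (–OH), so the name ends in -ol.
Number the chain so that numbering from this end puts the hydroxyl group at C-1 rather than C-10.
This places the hydroxyl at C-1; a chloro group at C-3; a fluoro group at C-9.
The substituents are ordered alphabetically, ignoring any di-/tri- multipliers.
The name is 3-chloro-9-fluorodecan-1-ol.

3-chloro-9-fluorodecan-1-ol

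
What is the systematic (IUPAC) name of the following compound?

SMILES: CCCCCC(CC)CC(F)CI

The parent chain contains 9 carbons (nonane).
Number the chain so that the substituent locant set {1,2,4} is lower than {6,8,9} at the first point of difference.
That gives an ethyl group at C-4; a fluoro group at C-2; an iodo group at C-1.
Prefixes are listed alphabetically: ethyl, fluoro, iodo.
Assembling the pieces gives 4-ethyl-2-fluoro-1-iodononane.

4-ethyl-2-fluoro-1-iodononane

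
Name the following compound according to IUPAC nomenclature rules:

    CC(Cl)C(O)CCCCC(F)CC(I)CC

The longest carbon chain that includes the –OH group has 12 carbons, so the parent hydride is dodecane.
The highest-priority functional group is an alcohol (–OH), so the name ends in -ol.
Choose the numbering such that numbering from this end puts the hydroxyl group at C-3 rather than C-10.
That gives the hydroxyl at C-3; a chloro group at C-2; a fluoro group at C-8; an iodo group at C-10.
Prefixes are listed alphabetically: chloro, fluoro, iodo.
Assembling the pieces gives 2-chloro-8-fluoro-10-iodododecan-3-ol.

2-chloro-8-fluoro-10-iodododecan-3-ol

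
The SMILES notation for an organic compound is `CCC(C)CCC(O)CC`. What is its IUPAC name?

The longest chain bearing the –OH group is 8 carbons long (octane).
The principal characteristic group is an alcohol (–OH), named with the suffix -ol.
Number the chain so that numbering from this end puts the hydroxyl group at C-3 rather than C-6.
With this numbering: the hydroxyl at C-3; a methyl group at C-6.
The name is 6-methyloctan-3-ol.

6-methyloctan-3-ol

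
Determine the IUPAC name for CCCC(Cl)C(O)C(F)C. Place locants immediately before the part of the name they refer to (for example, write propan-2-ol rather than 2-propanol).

The longest chain bearing the –OH group is 7 carbons long (heptane).
The highest-priority functional group is an alcohol (–OH), so the name ends in -ol.
Number the chain so that numbering from this end puts the hydroxyl group at C-3 rather than C-5.
That gives the hydroxyl at C-3; a chloro group at C-4; a fluoro group at C-2.
The substituents are ordered alphabetically, ignoring any di-/tri- multipliers.
The name is 4-chloro-2-fluoroheptan-3-ol.

4-chloro-2-fluoroheptan-3-ol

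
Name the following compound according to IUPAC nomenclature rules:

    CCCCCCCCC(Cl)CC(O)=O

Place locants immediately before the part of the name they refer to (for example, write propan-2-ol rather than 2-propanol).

The longest chain bearing the –COOH group is 11 carbons long (undecane).
The principal characteristic group is a carboxylic acid (terminal –COOH), named with the suffix -oic acid.
Choose the numbering such that the carboxylic acid carbon is C-1 by definition.
That gives a chloro group at C-3.
Assembling the pieces gives 3-chloroundecanoic acid.

3-chloroundecanoic acid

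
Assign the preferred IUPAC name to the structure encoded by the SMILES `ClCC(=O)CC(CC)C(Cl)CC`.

1,5-dichloro-4-ethylheptan-2-one

The longest carbon chain that includes the carbonyl has 7 carbons, so the parent hydride is heptane.
The principal characteristic group is a ketone (C=O on an internal carbon), named with the suffix -one.
Number the chain so that numbering from this end puts the carbonyl group at C-2 rather than C-6.
That gives the carbonyl at C-2; chloro groups at C-1 and C-5; an ethyl group at C-4.
The substituents are ordered alphabetically, ignoring any di-/tri- multipliers.
Putting it together: 1,5-dichloro-4-ethylheptan-2-one.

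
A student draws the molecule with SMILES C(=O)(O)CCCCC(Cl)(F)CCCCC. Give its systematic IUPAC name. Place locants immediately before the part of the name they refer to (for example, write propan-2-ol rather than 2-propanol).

6-chloro-6-fluoroundecanoic acid

Counting along the main chain through the –COOH group gives 11 carbons: the parent is undecane.
A carboxylic acid (terminal –COOH) is the principal characteristic group, giving the suffix -oic acid.
Number the chain so that the carboxylic acid carbon is C-1 by definition.
This places a chloro group at C-6; a fluoro group at C-6.
The substituents are ordered alphabetically, ignoring any di-/tri- multipliers.
Assembling the pieces gives 6-chloro-6-fluoroundecanoic acid.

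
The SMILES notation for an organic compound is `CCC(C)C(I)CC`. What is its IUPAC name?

3-iodo-4-methylhexane

The longest carbon chain is 6 atoms: the parent is hexane.
Number the chain so that the locant sets are identical either way, so the alphabetically earlier iodo substituent takes the lower locant (3 rather than 4).
With this numbering: an iodo group at C-3; a methyl group at C-4.
The substituents are ordered alphabetically, ignoring any di-/tri- multipliers.
Assembling the pieces gives 3-iodo-4-methylhexane.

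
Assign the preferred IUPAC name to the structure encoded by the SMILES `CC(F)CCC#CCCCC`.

2-fluorodec-5-yne

The longest carbon chain that includes the multiple bond has 10 carbons, so the parent hydride is decane.
The chain contains a C≡C triple bond, so the unsaturation ending is -yne.
The numbering direction is chosen so that the substituent locant set {2} is lower than {9} at the first point of difference.
That gives the triple bond between C-5 and C-6; a fluoro group at C-2.
Putting it together: 2-fluorodec-5-yne.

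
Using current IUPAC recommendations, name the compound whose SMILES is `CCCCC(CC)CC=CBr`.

The longest carbon chain that includes the multiple bond has 8 carbons, so the parent hydride is octane.
The chain contains a C=C double bond, so the unsaturation ending is -ene.
The numbering direction is chosen so that numbering from this end puts the double bond at C-1 rather than C-7.
That gives the double bond between C-1 and C-2; a bromo group at C-1; an ethyl group at C-4.
The substituents are ordered alphabetically, ignoring any di-/tri- multipliers.
Putting it together: 1-bromo-4-ethyloct-1-ene.

1-bromo-4-ethyloct-1-ene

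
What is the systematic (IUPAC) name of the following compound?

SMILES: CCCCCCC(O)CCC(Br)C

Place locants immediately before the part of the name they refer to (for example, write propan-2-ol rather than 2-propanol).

2-bromoundecan-5-ol

Counting along the main chain through the –OH group gives 11 carbons: the parent is undecane.
The highest-priority functional group is an alcohol (–OH), so the name ends in -ol.
Choose the numbering such that numbering from this end puts the hydroxyl group at C-5 rather than C-7.
This places the hydroxyl at C-5; a bromo group at C-2.
Assembling the pieces gives 2-bromoundecan-5-ol.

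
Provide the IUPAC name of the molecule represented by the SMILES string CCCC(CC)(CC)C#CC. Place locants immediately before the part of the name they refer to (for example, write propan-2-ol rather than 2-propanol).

4,4-diethylhept-2-yne

Counting along the main chain through the multiple bond gives 7 carbons: the parent is heptane.
The chain contains a C≡C triple bond, so the unsaturation ending is -yne.
Number the chain so that numbering from this end puts the triple bond at C-2 rather than C-5.
This places the triple bond between C-2 and C-3; two ethyl groups at C-4.
Putting it together: 4,4-diethylhept-2-yne.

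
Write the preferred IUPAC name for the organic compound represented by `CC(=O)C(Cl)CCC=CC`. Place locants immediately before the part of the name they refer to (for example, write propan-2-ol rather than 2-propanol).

3-chlorooct-6-en-2-one

Counting along the main chain through the carbonyl and the multiple bond gives 8 carbons: the parent is octane.
The principal characteristic group is a ketone (C=O on an internal carbon), named with the suffix -one.
A C=C double bond in the chain gives the infix -ene-.
Choose the numbering such that numbering from this end puts the carbonyl group at C-2 rather than C-7.
This places the carbonyl at C-2; the double bond between C-6 and C-7; a chloro group at C-3.
Assembling the pieces gives 3-chlorooct-6-en-2-one.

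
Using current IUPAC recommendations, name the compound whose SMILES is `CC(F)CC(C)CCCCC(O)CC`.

The longest chain bearing the –OH group is 11 carbons long (undecane).
The highest-priority functional group is an alcohol (–OH), so the name ends in -ol.
The numbering direction is chosen so that numbering from this end puts the hydroxyl group at C-3 rather than C-9.
That gives the hydroxyl at C-3; a fluoro group at C-10; a methyl group at C-8.
The substituents are ordered alphabetically, ignoring any di-/tri- multipliers.
Putting it together: 10-fluoro-8-methylundecan-3-ol.

10-fluoro-8-methylundecan-3-ol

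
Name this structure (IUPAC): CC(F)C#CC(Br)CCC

The longest chain bearing the multiple bond is 8 carbons long (octane).
There is one C≡C triple bond, indicated by the ending -yne.
Choose the numbering such that numbering from this end puts the triple bond at C-3 rather than C-5.
With this numbering: the triple bond between C-3 and C-4; a bromo group at C-5; a fluoro group at C-2.
Substituent prefixes are cited in alphabetical order (multiplying prefixes like di-/tri- are ignored for ordering).
The name is 5-bromo-2-fluorooct-3-yne.

5-bromo-2-fluorooct-3-yne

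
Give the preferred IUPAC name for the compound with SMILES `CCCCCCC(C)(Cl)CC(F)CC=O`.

The longest carbon chain that includes the –CHO group has 11 carbons, so the parent hydride is undecane.
The principal characteristic group is an aldehyde (terminal –CHO), named with the suffix -al.
Number the chain so that the aldehyde carbon is C-1 by definition.
With this numbering: a chloro group at C-5; a fluoro group at C-3; a methyl group at C-5.
Prefixes are listed alphabetically: chloro, fluoro, methyl.
Assembling the pieces gives 5-chloro-3-fluoro-5-methylundecanal.

5-chloro-3-fluoro-5-methylundecanal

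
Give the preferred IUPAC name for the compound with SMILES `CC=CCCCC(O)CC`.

The longest chain bearing the –OH group and the multiple bond is 9 carbons long (nonane).
An alcohol (–OH) is the principal characteristic group, giving the suffix -ol.
There is one C=C double bond, indicated by the ending -ene.
Number the chain so that numbering from this end puts the hydroxyl group at C-3 rather than C-7.
That gives the hydroxyl at C-3; the double bond between C-7 and C-8.
Assembling the pieces gives non-7-en-3-ol.

non-7-en-3-ol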